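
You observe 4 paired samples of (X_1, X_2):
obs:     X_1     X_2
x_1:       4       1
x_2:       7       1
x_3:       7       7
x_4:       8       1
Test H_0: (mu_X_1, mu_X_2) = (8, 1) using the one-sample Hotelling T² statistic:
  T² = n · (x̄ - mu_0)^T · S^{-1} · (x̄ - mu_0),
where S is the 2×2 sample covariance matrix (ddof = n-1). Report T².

Step 1 — sample mean vector:
  mean(X_1) = (4 + 7 + 7 + 8) / 4 = 26/4 = 6.5
  mean(X_2) = (1 + 1 + 7 + 1) / 4 = 10/4 = 2.5
  x̄ = (6.5, 2.5),  deviation x̄ - mu_0 = (6.5, 2.5) - (8, 1) = (-1.5, 1.5).

Step 2 — sample covariance matrix, S[i,j] = (1/(n-1)) · Σ_k (x_{k,i} - mean_i) · (x_{k,j} - mean_j), divisor n-1 = 3:
  S[X_1,X_1] = ((-2.5)·(-2.5) + (0.5)·(0.5) + (0.5)·(0.5) + (1.5)·(1.5)) / 3 = 9/3 = 3
  S[X_1,X_2] = ((-2.5)·(-1.5) + (0.5)·(-1.5) + (0.5)·(4.5) + (1.5)·(-1.5)) / 3 = 3/3 = 1
  S[X_2,X_2] = ((-1.5)·(-1.5) + (-1.5)·(-1.5) + (4.5)·(4.5) + (-1.5)·(-1.5)) / 3 = 27/3 = 9
  S = [[3, 1],
 [1, 9]].

Step 3 — invert S. det(S) = 3·9 - (1)² = 26.
  S^{-1} = (1/det) · [[d, -b], [-b, a]] = [[0.3462, -0.0385],
 [-0.0385, 0.1154]].

Step 4 — quadratic form (x̄ - mu_0)^T · S^{-1} · (x̄ - mu_0):
  S^{-1} · (x̄ - mu_0) = (-0.5769, 0.2308),
  (x̄ - mu_0)^T · [...] = (-1.5)·(-0.5769) + (1.5)·(0.2308) = 1.2115.

Step 5 — scale by n: T² = 4 · 1.2115 = 4.8462.

T² ≈ 4.8462


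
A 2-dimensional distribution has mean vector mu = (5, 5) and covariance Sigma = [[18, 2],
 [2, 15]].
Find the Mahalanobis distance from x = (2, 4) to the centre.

Step 1 — centre the observation: (x - mu) = (-3, -1).

Step 2 — invert Sigma. det(Sigma) = 18·15 - (2)² = 266.
  Sigma^{-1} = (1/det) · [[d, -b], [-b, a]] = [[0.0564, -0.0075],
 [-0.0075, 0.0677]].

Step 3 — form the quadratic (x - mu)^T · Sigma^{-1} · (x - mu):
  Sigma^{-1} · (x - mu) = (-0.1617, -0.0451).
  (x - mu)^T · [Sigma^{-1} · (x - mu)] = (-3)·(-0.1617) + (-1)·(-0.0451) = 0.5301.

Step 4 — take square root: d = √(0.5301) ≈ 0.7281.

d(x, mu) = √(0.5301) ≈ 0.7281


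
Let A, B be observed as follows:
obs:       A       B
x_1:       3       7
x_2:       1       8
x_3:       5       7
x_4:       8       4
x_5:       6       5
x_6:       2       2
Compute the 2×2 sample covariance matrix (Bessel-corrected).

Step 1 — column means:
  mean(A) = (3 + 1 + 5 + 8 + 6 + 2) / 6 = 25/6 = 4.1667
  mean(B) = (7 + 8 + 7 + 4 + 5 + 2) / 6 = 33/6 = 5.5

Step 2 — sample covariance S[i,j] = (1/(n-1)) · Σ_k (x_{k,i} - mean_i) · (x_{k,j} - mean_j), with n-1 = 5.
  S[A,A] = ((-1.1667)·(-1.1667) + (-3.1667)·(-3.1667) + (0.8333)·(0.8333) + (3.8333)·(3.8333) + (1.8333)·(1.8333) + (-2.1667)·(-2.1667)) / 5 = 34.8333/5 = 6.9667
  S[A,B] = ((-1.1667)·(1.5) + (-3.1667)·(2.5) + (0.8333)·(1.5) + (3.8333)·(-1.5) + (1.8333)·(-0.5) + (-2.1667)·(-3.5)) / 5 = -7.5/5 = -1.5
  S[B,B] = ((1.5)·(1.5) + (2.5)·(2.5) + (1.5)·(1.5) + (-1.5)·(-1.5) + (-0.5)·(-0.5) + (-3.5)·(-3.5)) / 5 = 25.5/5 = 5.1

S is symmetric (S[j,i] = S[i,j]). Assembling:

S = [[6.9667, -1.5],
 [-1.5, 5.1]]


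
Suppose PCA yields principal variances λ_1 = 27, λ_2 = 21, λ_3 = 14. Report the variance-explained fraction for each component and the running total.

Step 1 — total variance = trace(Sigma) = Σ λ_i = 27 + 21 + 14 = 62.

Step 2 — fraction explained by component i = λ_i / Σ λ:
  PC1: 27/62 = 0.4355
  PC2: 21/62 = 0.3387
  PC3: 14/62 = 0.2258

Step 3 — cumulative fraction after k components = (λ_1 + ... + λ_k) / Σ λ:
  k = 1: 27/62 = 0.4355
  k = 2: (27 + 21)/62 = 48/62 = 0.7742
  k = 3: (27 + 21 + 14)/62 = 62/62 = 1

Summary (fraction, with percent):

explained: PC1 0.4355 (43.55%), PC2 0.3387 (33.87%), PC3 0.2258 (22.58%);  cumulative: 0.4355, 0.7742, 1


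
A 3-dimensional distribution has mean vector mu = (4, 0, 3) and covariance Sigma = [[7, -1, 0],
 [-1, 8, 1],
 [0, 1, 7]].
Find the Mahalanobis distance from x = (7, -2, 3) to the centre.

Step 1 — centre the observation: (x - mu) = (3, -2, 0).

Step 2 — invert Sigma (cofactor / det for 3×3, or solve directly):
  Sigma^{-1} = [[0.1455, 0.0185, -0.0026],
 [0.0185, 0.1296, -0.0185],
 [-0.0026, -0.0185, 0.1455]].

Step 3 — form the quadratic (x - mu)^T · Sigma^{-1} · (x - mu):
  Sigma^{-1} · (x - mu) = (0.3995, -0.2037, 0.0291).
  (x - mu)^T · [Sigma^{-1} · (x - mu)] = (3)·(0.3995) + (-2)·(-0.2037) + (0)·(0.0291) = 1.6058.

Step 4 — take square root: d = √(1.6058) ≈ 1.2672.

d(x, mu) = √(1.6058) ≈ 1.2672


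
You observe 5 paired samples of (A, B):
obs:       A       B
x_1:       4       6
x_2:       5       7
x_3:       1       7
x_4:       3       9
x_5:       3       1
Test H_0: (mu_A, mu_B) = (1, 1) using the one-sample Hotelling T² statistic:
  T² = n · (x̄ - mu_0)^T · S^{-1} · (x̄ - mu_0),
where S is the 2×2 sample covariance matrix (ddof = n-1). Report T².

Step 1 — sample mean vector:
  mean(A) = (4 + 5 + 1 + 3 + 3) / 5 = 16/5 = 3.2
  mean(B) = (6 + 7 + 7 + 9 + 1) / 5 = 30/5 = 6
  x̄ = (3.2, 6),  deviation x̄ - mu_0 = (3.2, 6) - (1, 1) = (2.2, 5).

Step 2 — sample covariance matrix, S[i,j] = (1/(n-1)) · Σ_k (x_{k,i} - mean_i) · (x_{k,j} - mean_j), divisor n-1 = 4:
  S[A,A] = ((0.8)·(0.8) + (1.8)·(1.8) + (-2.2)·(-2.2) + (-0.2)·(-0.2) + (-0.2)·(-0.2)) / 4 = 8.8/4 = 2.2
  S[A,B] = ((0.8)·(0) + (1.8)·(1) + (-2.2)·(1) + (-0.2)·(3) + (-0.2)·(-5)) / 4 = 0/4 = 0
  S[B,B] = ((0)·(0) + (1)·(1) + (1)·(1) + (3)·(3) + (-5)·(-5)) / 4 = 36/4 = 9
  S = [[2.2, 0],
 [0, 9]].

Step 3 — invert S. det(S) = 2.2·9 - (0)² = 19.8.
  S^{-1} = (1/det) · [[d, -b], [-b, a]] = [[0.4545, 0],
 [0, 0.1111]].

Step 4 — quadratic form (x̄ - mu_0)^T · S^{-1} · (x̄ - mu_0):
  S^{-1} · (x̄ - mu_0) = (1, 0.5556),
  (x̄ - mu_0)^T · [...] = (2.2)·(1) + (5)·(0.5556) = 4.9778.

Step 5 — scale by n: T² = 5 · 4.9778 = 24.8889.

T² ≈ 24.8889


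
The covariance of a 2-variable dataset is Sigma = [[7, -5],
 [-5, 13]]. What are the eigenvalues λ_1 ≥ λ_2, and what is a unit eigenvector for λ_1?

Step 1 — characteristic polynomial of 2×2 Sigma:
  det(Sigma - λI) = λ² - trace · λ + det = 0.
  trace = 7 + 13 = 20, det = 7·13 - (-5)² = 66.
Step 2 — discriminant:
  Δ = trace² - 4·det = 400 - 264 = 136.
Step 3 — eigenvalues:
  λ = (trace ± √Δ)/2 = (20 ± 11.6619)/2,
  λ_1 = 15.831,  λ_2 = 4.169.

Step 4 — unit eigenvector for λ_1: solve (Sigma - λ_1 I)v = 0. First row:
  (7 - 15.831)·v_x + (-5)·v_y = 0, i.e. (-8.831)·v_x + (-5)·v_y = 0,
  so v ∝ (b, λ_1 - a) = (-5, 8.831); multiply by -1 so the first entry is positive: u = (5, -8.831).
  ||u|| = √((5)² + (-8.831)²) = √(102.9857) ≈ 10.1482,
  v_1 = u/||u|| ≈ (0.4927, -0.8702) (||v_1|| = 1).

λ_1 = 15.831,  λ_2 = 4.169;  v_1 ≈ (0.4927, -0.8702)


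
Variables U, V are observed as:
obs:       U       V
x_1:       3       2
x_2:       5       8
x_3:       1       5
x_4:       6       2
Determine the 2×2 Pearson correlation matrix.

Step 1 — column means:
  mean(U) = (3 + 5 + 1 + 6) / 4 = 15/4 = 3.75
  mean(V) = (2 + 8 + 5 + 2) / 4 = 17/4 = 4.25

Step 2 — sample variances and covariances s[i,j] = (1/(n-1)) · Σ_k (x_{k,i} - mean_i) · (x_{k,j} - mean_j), with n-1 = 3:
  s[U,U] = ((-0.75)·(-0.75) + (1.25)·(1.25) + (-2.75)·(-2.75) + (2.25)·(2.25)) / 3 = 14.75/3 = 4.9167
  s[U,V] = ((-0.75)·(-2.25) + (1.25)·(3.75) + (-2.75)·(0.75) + (2.25)·(-2.25)) / 3 = -0.75/3 = -0.25
  s[V,V] = ((-2.25)·(-2.25) + (3.75)·(3.75) + (0.75)·(0.75) + (-2.25)·(-2.25)) / 3 = 24.75/3 = 8.25
  Sample standard deviations s_i = √(s[i,i]):
  s(U) = √(4.9167) = 2.2174
  s(V) = √(8.25) = 2.8723

Step 3 — r_{ij} = s_{ij} / (s_i · s_j):
  r[U,U] = 1 (diagonal).
  r[U,V] = -0.25 / (2.2174 · 2.8723) = -0.25 / 6.3689 = -0.0393
  r[V,V] = 1 (diagonal).

R is symmetric with unit diagonal. Assembling:

R = [[1, -0.0393],
 [-0.0393, 1]]


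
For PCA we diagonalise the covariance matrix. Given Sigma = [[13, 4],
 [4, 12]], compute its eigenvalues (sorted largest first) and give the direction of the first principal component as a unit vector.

Step 1 — characteristic polynomial of 2×2 Sigma:
  det(Sigma - λI) = λ² - trace · λ + det = 0.
  trace = 13 + 12 = 25, det = 13·12 - (4)² = 140.
Step 2 — discriminant:
  Δ = trace² - 4·det = 625 - 560 = 65.
Step 3 — eigenvalues:
  λ = (trace ± √Δ)/2 = (25 ± 8.0623)/2,
  λ_1 = 16.5311,  λ_2 = 8.4689.

Step 4 — unit eigenvector for λ_1: solve (Sigma - λ_1 I)v = 0. First row:
  (13 - 16.5311)·v_x + (4)·v_y = 0, i.e. (-3.5311)·v_x + (4)·v_y = 0,
  so v ∝ (b, λ_1 - a) = (4, 3.5311) = u.
  ||u|| = √((4)² + (3.5311)²) = √(28.4689) ≈ 5.3356,
  v_1 = u/||u|| ≈ (0.7497, 0.6618) (||v_1|| = 1).

λ_1 = 16.5311,  λ_2 = 8.4689;  v_1 ≈ (0.7497, 0.6618)


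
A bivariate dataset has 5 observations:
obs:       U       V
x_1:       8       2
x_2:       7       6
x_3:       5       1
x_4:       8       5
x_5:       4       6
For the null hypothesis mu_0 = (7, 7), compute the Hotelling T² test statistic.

Step 1 — sample mean vector:
  mean(U) = (8 + 7 + 5 + 8 + 4) / 5 = 32/5 = 6.4
  mean(V) = (2 + 6 + 1 + 5 + 6) / 5 = 20/5 = 4
  x̄ = (6.4, 4),  deviation x̄ - mu_0 = (6.4, 4) - (7, 7) = (-0.6, -3).

Step 2 — sample covariance matrix, S[i,j] = (1/(n-1)) · Σ_k (x_{k,i} - mean_i) · (x_{k,j} - mean_j), divisor n-1 = 4:
  S[U,U] = ((1.6)·(1.6) + (0.6)·(0.6) + (-1.4)·(-1.4) + (1.6)·(1.6) + (-2.4)·(-2.4)) / 4 = 13.2/4 = 3.3
  S[U,V] = ((1.6)·(-2) + (0.6)·(2) + (-1.4)·(-3) + (1.6)·(1) + (-2.4)·(2)) / 4 = -1/4 = -0.25
  S[V,V] = ((-2)·(-2) + (2)·(2) + (-3)·(-3) + (1)·(1) + (2)·(2)) / 4 = 22/4 = 5.5
  S = [[3.3, -0.25],
 [-0.25, 5.5]].

Step 3 — invert S. det(S) = 3.3·5.5 - (-0.25)² = 18.0875.
  S^{-1} = (1/det) · [[d, -b], [-b, a]] = [[0.3041, 0.0138],
 [0.0138, 0.1824]].

Step 4 — quadratic form (x̄ - mu_0)^T · S^{-1} · (x̄ - mu_0):
  S^{-1} · (x̄ - mu_0) = (-0.2239, -0.5556),
  (x̄ - mu_0)^T · [...] = (-0.6)·(-0.2239) + (-3)·(-0.5556) = 1.8012.

Step 5 — scale by n: T² = 5 · 1.8012 = 9.0062.

T² ≈ 9.0062


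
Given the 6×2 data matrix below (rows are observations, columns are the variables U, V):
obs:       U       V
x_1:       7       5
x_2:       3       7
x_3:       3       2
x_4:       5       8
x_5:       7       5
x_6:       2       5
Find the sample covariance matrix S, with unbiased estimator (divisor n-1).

Step 1 — column means:
  mean(U) = (7 + 3 + 3 + 5 + 7 + 2) / 6 = 27/6 = 4.5
  mean(V) = (5 + 7 + 2 + 8 + 5 + 5) / 6 = 32/6 = 5.3333

Step 2 — sample covariance S[i,j] = (1/(n-1)) · Σ_k (x_{k,i} - mean_i) · (x_{k,j} - mean_j), with n-1 = 5.
  S[U,U] = ((2.5)·(2.5) + (-1.5)·(-1.5) + (-1.5)·(-1.5) + (0.5)·(0.5) + (2.5)·(2.5) + (-2.5)·(-2.5)) / 5 = 23.5/5 = 4.7
  S[U,V] = ((2.5)·(-0.3333) + (-1.5)·(1.6667) + (-1.5)·(-3.3333) + (0.5)·(2.6667) + (2.5)·(-0.3333) + (-2.5)·(-0.3333)) / 5 = 3/5 = 0.6
  S[V,V] = ((-0.3333)·(-0.3333) + (1.6667)·(1.6667) + (-3.3333)·(-3.3333) + (2.6667)·(2.6667) + (-0.3333)·(-0.3333) + (-0.3333)·(-0.3333)) / 5 = 21.3333/5 = 4.2667

S is symmetric (S[j,i] = S[i,j]). Assembling:

S = [[4.7, 0.6],
 [0.6, 4.2667]]


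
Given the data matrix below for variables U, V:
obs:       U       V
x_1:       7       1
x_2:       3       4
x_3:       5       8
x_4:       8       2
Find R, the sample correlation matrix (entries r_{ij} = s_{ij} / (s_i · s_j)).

Step 1 — column means:
  mean(U) = (7 + 3 + 5 + 8) / 4 = 23/4 = 5.75
  mean(V) = (1 + 4 + 8 + 2) / 4 = 15/4 = 3.75

Step 2 — sample variances and covariances s[i,j] = (1/(n-1)) · Σ_k (x_{k,i} - mean_i) · (x_{k,j} - mean_j), with n-1 = 3:
  s[U,U] = ((1.25)·(1.25) + (-2.75)·(-2.75) + (-0.75)·(-0.75) + (2.25)·(2.25)) / 3 = 14.75/3 = 4.9167
  s[U,V] = ((1.25)·(-2.75) + (-2.75)·(0.25) + (-0.75)·(4.25) + (2.25)·(-1.75)) / 3 = -11.25/3 = -3.75
  s[V,V] = ((-2.75)·(-2.75) + (0.25)·(0.25) + (4.25)·(4.25) + (-1.75)·(-1.75)) / 3 = 28.75/3 = 9.5833
  Sample standard deviations s_i = √(s[i,i]):
  s(U) = √(4.9167) = 2.2174
  s(V) = √(9.5833) = 3.0957

Step 3 — r_{ij} = s_{ij} / (s_i · s_j):
  r[U,U] = 1 (diagonal).
  r[U,V] = -3.75 / (2.2174 · 3.0957) = -3.75 / 6.8643 = -0.5463
  r[V,V] = 1 (diagonal).

R is symmetric with unit diagonal. Assembling:

R = [[1, -0.5463],
 [-0.5463, 1]]


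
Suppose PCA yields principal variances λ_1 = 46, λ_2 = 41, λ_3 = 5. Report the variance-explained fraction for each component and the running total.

Step 1 — total variance = trace(Sigma) = Σ λ_i = 46 + 41 + 5 = 92.

Step 2 — fraction explained by component i = λ_i / Σ λ:
  PC1: 46/92 = 0.5
  PC2: 41/92 = 0.4457
  PC3: 5/92 = 0.0543

Step 3 — cumulative fraction after k components = (λ_1 + ... + λ_k) / Σ λ:
  k = 1: 46/92 = 0.5
  k = 2: (46 + 41)/92 = 87/92 = 0.9457
  k = 3: (46 + 41 + 5)/92 = 92/92 = 1

Summary (fraction, with percent):

explained: PC1 0.5 (50%), PC2 0.4457 (44.57%), PC3 0.0543 (5.43%);  cumulative: 0.5, 0.9457, 1


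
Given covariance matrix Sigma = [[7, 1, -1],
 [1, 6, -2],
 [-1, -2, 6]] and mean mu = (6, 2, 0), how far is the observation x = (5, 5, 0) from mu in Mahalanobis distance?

Step 1 — centre the observation: (x - mu) = (-1, 3, 0).

Step 2 — invert Sigma (cofactor / det for 3×3, or solve directly):
  Sigma^{-1} = [[0.1481, -0.0185, 0.0185],
 [-0.0185, 0.1898, 0.0602],
 [0.0185, 0.0602, 0.1898]].

Step 3 — form the quadratic (x - mu)^T · Sigma^{-1} · (x - mu):
  Sigma^{-1} · (x - mu) = (-0.2037, 0.588, 0.162).
  (x - mu)^T · [Sigma^{-1} · (x - mu)] = (-1)·(-0.2037) + (3)·(0.588) + (0)·(0.162) = 1.9676.

Step 4 — take square root: d = √(1.9676) ≈ 1.4027.

d(x, mu) = √(1.9676) ≈ 1.4027


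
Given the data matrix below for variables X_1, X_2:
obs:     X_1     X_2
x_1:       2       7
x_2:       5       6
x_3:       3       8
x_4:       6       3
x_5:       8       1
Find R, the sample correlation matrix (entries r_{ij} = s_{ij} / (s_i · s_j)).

Step 1 — column means:
  mean(X_1) = (2 + 5 + 3 + 6 + 8) / 5 = 24/5 = 4.8
  mean(X_2) = (7 + 6 + 8 + 3 + 1) / 5 = 25/5 = 5

Step 2 — sample variances and covariances s[i,j] = (1/(n-1)) · Σ_k (x_{k,i} - mean_i) · (x_{k,j} - mean_j), with n-1 = 4:
  s[X_1,X_1] = ((-2.8)·(-2.8) + (0.2)·(0.2) + (-1.8)·(-1.8) + (1.2)·(1.2) + (3.2)·(3.2)) / 4 = 22.8/4 = 5.7
  s[X_1,X_2] = ((-2.8)·(2) + (0.2)·(1) + (-1.8)·(3) + (1.2)·(-2) + (3.2)·(-4)) / 4 = -26/4 = -6.5
  s[X_2,X_2] = ((2)·(2) + (1)·(1) + (3)·(3) + (-2)·(-2) + (-4)·(-4)) / 4 = 34/4 = 8.5
  Sample standard deviations s_i = √(s[i,i]):
  s(X_1) = √(5.7) = 2.3875
  s(X_2) = √(8.5) = 2.9155

Step 3 — r_{ij} = s_{ij} / (s_i · s_j):
  r[X_1,X_1] = 1 (diagonal).
  r[X_1,X_2] = -6.5 / (2.3875 · 2.9155) = -6.5 / 6.9606 = -0.9338
  r[X_2,X_2] = 1 (diagonal).

R is symmetric with unit diagonal. Assembling:

R = [[1, -0.9338],
 [-0.9338, 1]]


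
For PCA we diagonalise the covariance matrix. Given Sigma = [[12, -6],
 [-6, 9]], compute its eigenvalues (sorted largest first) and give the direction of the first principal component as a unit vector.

Step 1 — characteristic polynomial of 2×2 Sigma:
  det(Sigma - λI) = λ² - trace · λ + det = 0.
  trace = 12 + 9 = 21, det = 12·9 - (-6)² = 72.
Step 2 — discriminant:
  Δ = trace² - 4·det = 441 - 288 = 153.
Step 3 — eigenvalues:
  λ = (trace ± √Δ)/2 = (21 ± 12.3693)/2,
  λ_1 = 16.6847,  λ_2 = 4.3153.

Step 4 — unit eigenvector for λ_1: solve (Sigma - λ_1 I)v = 0. First row:
  (12 - 16.6847)·v_x + (-6)·v_y = 0, i.e. (-4.6847)·v_x + (-6)·v_y = 0,
  so v ∝ (b, λ_1 - a) = (-6, 4.6847); multiply by -1 so the first entry is positive: u = (6, -4.6847).
  ||u|| = √((6)² + (-4.6847)²) = √(57.946) ≈ 7.6122,
  v_1 = u/||u|| ≈ (0.7882, -0.6154) (||v_1|| = 1).

λ_1 = 16.6847,  λ_2 = 4.3153;  v_1 ≈ (0.7882, -0.6154)


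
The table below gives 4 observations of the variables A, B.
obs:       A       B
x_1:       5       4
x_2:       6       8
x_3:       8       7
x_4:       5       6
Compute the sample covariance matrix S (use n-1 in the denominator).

Step 1 — column means:
  mean(A) = (5 + 6 + 8 + 5) / 4 = 24/4 = 6
  mean(B) = (4 + 8 + 7 + 6) / 4 = 25/4 = 6.25

Step 2 — sample covariance S[i,j] = (1/(n-1)) · Σ_k (x_{k,i} - mean_i) · (x_{k,j} - mean_j), with n-1 = 3.
  S[A,A] = ((-1)·(-1) + (0)·(0) + (2)·(2) + (-1)·(-1)) / 3 = 6/3 = 2
  S[A,B] = ((-1)·(-2.25) + (0)·(1.75) + (2)·(0.75) + (-1)·(-0.25)) / 3 = 4/3 = 1.3333
  S[B,B] = ((-2.25)·(-2.25) + (1.75)·(1.75) + (0.75)·(0.75) + (-0.25)·(-0.25)) / 3 = 8.75/3 = 2.9167

S is symmetric (S[j,i] = S[i,j]). Assembling:

S = [[2, 1.3333],
 [1.3333, 2.9167]]


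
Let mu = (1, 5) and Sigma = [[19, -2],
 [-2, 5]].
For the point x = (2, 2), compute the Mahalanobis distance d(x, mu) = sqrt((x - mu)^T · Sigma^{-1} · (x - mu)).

Step 1 — centre the observation: (x - mu) = (1, -3).

Step 2 — invert Sigma. det(Sigma) = 19·5 - (-2)² = 91.
  Sigma^{-1} = (1/det) · [[d, -b], [-b, a]] = [[0.0549, 0.022],
 [0.022, 0.2088]].

Step 3 — form the quadratic (x - mu)^T · Sigma^{-1} · (x - mu):
  Sigma^{-1} · (x - mu) = (-0.011, -0.6044).
  (x - mu)^T · [Sigma^{-1} · (x - mu)] = (1)·(-0.011) + (-3)·(-0.6044) = 1.8022.

Step 4 — take square root: d = √(1.8022) ≈ 1.3425.

d(x, mu) = √(1.8022) ≈ 1.3425


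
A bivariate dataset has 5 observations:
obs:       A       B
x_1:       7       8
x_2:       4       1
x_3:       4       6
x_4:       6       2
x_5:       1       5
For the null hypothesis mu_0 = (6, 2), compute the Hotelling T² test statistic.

Step 1 — sample mean vector:
  mean(A) = (7 + 4 + 4 + 6 + 1) / 5 = 22/5 = 4.4
  mean(B) = (8 + 1 + 6 + 2 + 5) / 5 = 22/5 = 4.4
  x̄ = (4.4, 4.4),  deviation x̄ - mu_0 = (4.4, 4.4) - (6, 2) = (-1.6, 2.4).

Step 2 — sample covariance matrix, S[i,j] = (1/(n-1)) · Σ_k (x_{k,i} - mean_i) · (x_{k,j} - mean_j), divisor n-1 = 4:
  S[A,A] = ((2.6)·(2.6) + (-0.4)·(-0.4) + (-0.4)·(-0.4) + (1.6)·(1.6) + (-3.4)·(-3.4)) / 4 = 21.2/4 = 5.3
  S[A,B] = ((2.6)·(3.6) + (-0.4)·(-3.4) + (-0.4)·(1.6) + (1.6)·(-2.4) + (-3.4)·(0.6)) / 4 = 4.2/4 = 1.05
  S[B,B] = ((3.6)·(3.6) + (-3.4)·(-3.4) + (1.6)·(1.6) + (-2.4)·(-2.4) + (0.6)·(0.6)) / 4 = 33.2/4 = 8.3
  S = [[5.3, 1.05],
 [1.05, 8.3]].

Step 3 — invert S. det(S) = 5.3·8.3 - (1.05)² = 42.8875.
  S^{-1} = (1/det) · [[d, -b], [-b, a]] = [[0.1935, -0.0245],
 [-0.0245, 0.1236]].

Step 4 — quadratic form (x̄ - mu_0)^T · S^{-1} · (x̄ - mu_0):
  S^{-1} · (x̄ - mu_0) = (-0.3684, 0.3358),
  (x̄ - mu_0)^T · [...] = (-1.6)·(-0.3684) + (2.4)·(0.3358) = 1.3953.

Step 5 — scale by n: T² = 5 · 1.3953 = 6.9764.

T² ≈ 6.9764


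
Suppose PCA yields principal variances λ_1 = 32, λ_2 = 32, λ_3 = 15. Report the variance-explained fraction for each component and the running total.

Step 1 — total variance = trace(Sigma) = Σ λ_i = 32 + 32 + 15 = 79.

Step 2 — fraction explained by component i = λ_i / Σ λ:
  PC1: 32/79 = 0.4051
  PC2: 32/79 = 0.4051
  PC3: 15/79 = 0.1899

Step 3 — cumulative fraction after k components = (λ_1 + ... + λ_k) / Σ λ:
  k = 1: 32/79 = 0.4051
  k = 2: (32 + 32)/79 = 64/79 = 0.8101
  k = 3: (32 + 32 + 15)/79 = 79/79 = 1

Summary (fraction, with percent):

explained: PC1 0.4051 (40.51%), PC2 0.4051 (40.51%), PC3 0.1899 (18.99%);  cumulative: 0.4051, 0.8101, 1


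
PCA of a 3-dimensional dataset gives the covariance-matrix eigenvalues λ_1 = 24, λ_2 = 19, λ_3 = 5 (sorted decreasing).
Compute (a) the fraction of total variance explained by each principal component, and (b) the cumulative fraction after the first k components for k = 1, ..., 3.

Step 1 — total variance = trace(Sigma) = Σ λ_i = 24 + 19 + 5 = 48.

Step 2 — fraction explained by component i = λ_i / Σ λ:
  PC1: 24/48 = 0.5
  PC2: 19/48 = 0.3958
  PC3: 5/48 = 0.1042

Step 3 — cumulative fraction after k components = (λ_1 + ... + λ_k) / Σ λ:
  k = 1: 24/48 = 0.5
  k = 2: (24 + 19)/48 = 43/48 = 0.8958
  k = 3: (24 + 19 + 5)/48 = 48/48 = 1

Summary (fraction, with percent):

explained: PC1 0.5 (50%), PC2 0.3958 (39.58%), PC3 0.1042 (10.42%);  cumulative: 0.5, 0.8958, 1


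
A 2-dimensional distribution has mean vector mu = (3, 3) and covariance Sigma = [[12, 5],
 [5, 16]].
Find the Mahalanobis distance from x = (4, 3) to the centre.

Step 1 — centre the observation: (x - mu) = (1, 0).

Step 2 — invert Sigma. det(Sigma) = 12·16 - (5)² = 167.
  Sigma^{-1} = (1/det) · [[d, -b], [-b, a]] = [[0.0958, -0.0299],
 [-0.0299, 0.0719]].

Step 3 — form the quadratic (x - mu)^T · Sigma^{-1} · (x - mu):
  Sigma^{-1} · (x - mu) = (0.0958, -0.0299).
  (x - mu)^T · [Sigma^{-1} · (x - mu)] = (1)·(0.0958) + (0)·(-0.0299) = 0.0958.

Step 4 — take square root: d = √(0.0958) ≈ 0.3095.

d(x, mu) = √(0.0958) ≈ 0.3095


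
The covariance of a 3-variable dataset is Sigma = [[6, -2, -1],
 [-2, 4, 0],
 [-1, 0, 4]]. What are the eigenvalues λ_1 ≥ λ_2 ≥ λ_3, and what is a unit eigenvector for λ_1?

Step 1 — characteristic polynomial p(λ) = det(λI - Sigma) = λ³ - tr·λ² + c_1·λ - det, where tr = trace, c_1 = sum of the principal 2×2 minors, det = det(Sigma):
  tr = 6 + 4 + 4 = 14,
  c_1 = (6·4 - (-2)²) + (6·4 - (-1)²) + (4·4 - (0)²) = 20 + 23 + 16 = 59,
  det = 6·(4·4 - (0)²) - (-2)·((-2)·4 - (0)·(-1)) + (-1)·((-2)·(0) - 4·(-1)) = 6·(16) - (-2)·(-8) + (-1)·(4) = 76.
  So p(λ) = λ³ - 14λ² + 59λ - 76.
Step 2 — look for an integer root (rational root theorem: any rational root is an integer divisor of 76). Testing λ = 4:
  p(4) = 64 - 224 + 236 - 76 = 0  ✓
  Dividing out (λ - 4): p(λ) = (λ - 4)(λ² - 10λ + 19).
Step 3 — remaining eigenvalues from the quadratic λ² - 10λ + 19 = 0:
  Δ = 10² - 4·19 = 100 - 76 = 24,  λ = (10 ± √24)/2 = (10 ± 4.899)/2 ≈ 7.4495 or 2.5505.
  Sorted: λ_1 = 7.4495,  λ_2 = 4,  λ_3 = 2.5505  (check: sum = 14 = tr ✓).

Step 4 — unit eigenvector for λ_1 ≈ 7.4495: v spans the null space of (Sigma - λ_1 I), whose rows are
  r_1 = (-1.4495, -2, -1),  r_2 = (-2, -3.4495, 0),  r_3 = (-1, 0, -3.4495).
  v is orthogonal to every row, so take v ∝ r_1 × r_2 = ((-2)·(0) - (-1)·(-3.4495), (-1)·(-2) - (-1.4495)·(0), (-1.4495)·(-3.4495) - (-2)·(-2)) ≈ (-3.4495, 2, 1).
  Rescale (multiply by -1 so the first nonzero entry is positive): u = (3.4495, -2, -1).
  ||u|| = √((3.4495)² + (-2)² + (-1)²) = √(16.899) ≈ 4.1108,  v_1 = u/||u|| ≈ (0.8391, -0.4865, -0.2433) (||v_1|| = 1).

λ_1 = 7.4495,  λ_2 = 4,  λ_3 = 2.5505;  v_1 ≈ (0.8391, -0.4865, -0.2433)


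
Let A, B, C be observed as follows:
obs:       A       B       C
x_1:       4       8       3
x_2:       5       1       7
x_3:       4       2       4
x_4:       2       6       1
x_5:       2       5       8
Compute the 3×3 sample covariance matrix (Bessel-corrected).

Step 1 — column means:
  mean(A) = (4 + 5 + 4 + 2 + 2) / 5 = 17/5 = 3.4
  mean(B) = (8 + 1 + 2 + 6 + 5) / 5 = 22/5 = 4.4
  mean(C) = (3 + 7 + 4 + 1 + 8) / 5 = 23/5 = 4.6

Step 2 — sample covariance S[i,j] = (1/(n-1)) · Σ_k (x_{k,i} - mean_i) · (x_{k,j} - mean_j), with n-1 = 4.
  S[A,A] = ((0.6)·(0.6) + (1.6)·(1.6) + (0.6)·(0.6) + (-1.4)·(-1.4) + (-1.4)·(-1.4)) / 4 = 7.2/4 = 1.8
  S[A,B] = ((0.6)·(3.6) + (1.6)·(-3.4) + (0.6)·(-2.4) + (-1.4)·(1.6) + (-1.4)·(0.6)) / 4 = -7.8/4 = -1.95
  S[A,C] = ((0.6)·(-1.6) + (1.6)·(2.4) + (0.6)·(-0.6) + (-1.4)·(-3.6) + (-1.4)·(3.4)) / 4 = 2.8/4 = 0.7
  S[B,B] = ((3.6)·(3.6) + (-3.4)·(-3.4) + (-2.4)·(-2.4) + (1.6)·(1.6) + (0.6)·(0.6)) / 4 = 33.2/4 = 8.3
  S[B,C] = ((3.6)·(-1.6) + (-3.4)·(2.4) + (-2.4)·(-0.6) + (1.6)·(-3.6) + (0.6)·(3.4)) / 4 = -16.2/4 = -4.05
  S[C,C] = ((-1.6)·(-1.6) + (2.4)·(2.4) + (-0.6)·(-0.6) + (-3.6)·(-3.6) + (3.4)·(3.4)) / 4 = 33.2/4 = 8.3

S is symmetric (S[j,i] = S[i,j]). Assembling:

S = [[1.8, -1.95, 0.7],
 [-1.95, 8.3, -4.05],
 [0.7, -4.05, 8.3]]


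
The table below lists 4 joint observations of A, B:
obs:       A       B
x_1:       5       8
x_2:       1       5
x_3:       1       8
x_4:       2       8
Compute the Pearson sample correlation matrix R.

Step 1 — column means:
  mean(A) = (5 + 1 + 1 + 2) / 4 = 9/4 = 2.25
  mean(B) = (8 + 5 + 8 + 8) / 4 = 29/4 = 7.25

Step 2 — sample variances and covariances s[i,j] = (1/(n-1)) · Σ_k (x_{k,i} - mean_i) · (x_{k,j} - mean_j), with n-1 = 3:
  s[A,A] = ((2.75)·(2.75) + (-1.25)·(-1.25) + (-1.25)·(-1.25) + (-0.25)·(-0.25)) / 3 = 10.75/3 = 3.5833
  s[A,B] = ((2.75)·(0.75) + (-1.25)·(-2.25) + (-1.25)·(0.75) + (-0.25)·(0.75)) / 3 = 3.75/3 = 1.25
  s[B,B] = ((0.75)·(0.75) + (-2.25)·(-2.25) + (0.75)·(0.75) + (0.75)·(0.75)) / 3 = 6.75/3 = 2.25
  Sample standard deviations s_i = √(s[i,i]):
  s(A) = √(3.5833) = 1.893
  s(B) = √(2.25) = 1.5

Step 3 — r_{ij} = s_{ij} / (s_i · s_j):
  r[A,A] = 1 (diagonal).
  r[A,B] = 1.25 / (1.893 · 1.5) = 1.25 / 2.8395 = 0.4402
  r[B,B] = 1 (diagonal).

R is symmetric with unit diagonal. Assembling:

R = [[1, 0.4402],
 [0.4402, 1]]


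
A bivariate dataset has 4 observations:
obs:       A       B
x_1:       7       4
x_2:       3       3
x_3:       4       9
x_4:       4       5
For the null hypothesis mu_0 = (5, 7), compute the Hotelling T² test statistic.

Step 1 — sample mean vector:
  mean(A) = (7 + 3 + 4 + 4) / 4 = 18/4 = 4.5
  mean(B) = (4 + 3 + 9 + 5) / 4 = 21/4 = 5.25
  x̄ = (4.5, 5.25),  deviation x̄ - mu_0 = (4.5, 5.25) - (5, 7) = (-0.5, -1.75).

Step 2 — sample covariance matrix, S[i,j] = (1/(n-1)) · Σ_k (x_{k,i} - mean_i) · (x_{k,j} - mean_j), divisor n-1 = 3:
  S[A,A] = ((2.5)·(2.5) + (-1.5)·(-1.5) + (-0.5)·(-0.5) + (-0.5)·(-0.5)) / 3 = 9/3 = 3
  S[A,B] = ((2.5)·(-1.25) + (-1.5)·(-2.25) + (-0.5)·(3.75) + (-0.5)·(-0.25)) / 3 = -1.5/3 = -0.5
  S[B,B] = ((-1.25)·(-1.25) + (-2.25)·(-2.25) + (3.75)·(3.75) + (-0.25)·(-0.25)) / 3 = 20.75/3 = 6.9167
  S = [[3, -0.5],
 [-0.5, 6.9167]].

Step 3 — invert S. det(S) = 3·6.9167 - (-0.5)² = 20.5.
  S^{-1} = (1/det) · [[d, -b], [-b, a]] = [[0.3374, 0.0244],
 [0.0244, 0.1463]].

Step 4 — quadratic form (x̄ - mu_0)^T · S^{-1} · (x̄ - mu_0):
  S^{-1} · (x̄ - mu_0) = (-0.2114, -0.2683),
  (x̄ - mu_0)^T · [...] = (-0.5)·(-0.2114) + (-1.75)·(-0.2683) = 0.5752.

Step 5 — scale by n: T² = 4 · 0.5752 = 2.3008.

T² ≈ 2.3008


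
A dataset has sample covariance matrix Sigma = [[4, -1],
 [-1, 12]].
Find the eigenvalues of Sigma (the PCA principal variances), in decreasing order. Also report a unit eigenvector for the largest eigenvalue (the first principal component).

Step 1 — characteristic polynomial of 2×2 Sigma:
  det(Sigma - λI) = λ² - trace · λ + det = 0.
  trace = 4 + 12 = 16, det = 4·12 - (-1)² = 47.
Step 2 — discriminant:
  Δ = trace² - 4·det = 256 - 188 = 68.
Step 3 — eigenvalues:
  λ = (trace ± √Δ)/2 = (16 ± 8.2462)/2,
  λ_1 = 12.1231,  λ_2 = 3.8769.

Step 4 — unit eigenvector for λ_1: solve (Sigma - λ_1 I)v = 0. First row:
  (4 - 12.1231)·v_x + (-1)·v_y = 0, i.e. (-8.1231)·v_x + (-1)·v_y = 0,
  so v ∝ (b, λ_1 - a) = (-1, 8.1231); multiply by -1 so the first entry is positive: u = (1, -8.1231).
  ||u|| = √((1)² + (-8.1231)²) = √(66.9848) ≈ 8.1844,
  v_1 = u/||u|| ≈ (0.1222, -0.9925) (||v_1|| = 1).

λ_1 = 12.1231,  λ_2 = 3.8769;  v_1 ≈ (0.1222, -0.9925)


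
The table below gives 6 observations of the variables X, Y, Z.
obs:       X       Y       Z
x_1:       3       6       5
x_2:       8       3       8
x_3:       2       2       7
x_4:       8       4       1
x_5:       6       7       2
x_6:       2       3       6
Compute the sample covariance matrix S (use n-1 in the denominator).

Step 1 — column means:
  mean(X) = (3 + 8 + 2 + 8 + 6 + 2) / 6 = 29/6 = 4.8333
  mean(Y) = (6 + 3 + 2 + 4 + 7 + 3) / 6 = 25/6 = 4.1667
  mean(Z) = (5 + 8 + 7 + 1 + 2 + 6) / 6 = 29/6 = 4.8333

Step 2 — sample covariance S[i,j] = (1/(n-1)) · Σ_k (x_{k,i} - mean_i) · (x_{k,j} - mean_j), with n-1 = 5.
  S[X,X] = ((-1.8333)·(-1.8333) + (3.1667)·(3.1667) + (-2.8333)·(-2.8333) + (3.1667)·(3.1667) + (1.1667)·(1.1667) + (-2.8333)·(-2.8333)) / 5 = 40.8333/5 = 8.1667
  S[X,Y] = ((-1.8333)·(1.8333) + (3.1667)·(-1.1667) + (-2.8333)·(-2.1667) + (3.1667)·(-0.1667) + (1.1667)·(2.8333) + (-2.8333)·(-1.1667)) / 5 = 5.1667/5 = 1.0333
  S[X,Z] = ((-1.8333)·(0.1667) + (3.1667)·(3.1667) + (-2.8333)·(2.1667) + (3.1667)·(-3.8333) + (1.1667)·(-2.8333) + (-2.8333)·(1.1667)) / 5 = -15.1667/5 = -3.0333
  S[Y,Y] = ((1.8333)·(1.8333) + (-1.1667)·(-1.1667) + (-2.1667)·(-2.1667) + (-0.1667)·(-0.1667) + (2.8333)·(2.8333) + (-1.1667)·(-1.1667)) / 5 = 18.8333/5 = 3.7667
  S[Y,Z] = ((1.8333)·(0.1667) + (-1.1667)·(3.1667) + (-2.1667)·(2.1667) + (-0.1667)·(-3.8333) + (2.8333)·(-2.8333) + (-1.1667)·(1.1667)) / 5 = -16.8333/5 = -3.3667
  S[Z,Z] = ((0.1667)·(0.1667) + (3.1667)·(3.1667) + (2.1667)·(2.1667) + (-3.8333)·(-3.8333) + (-2.8333)·(-2.8333) + (1.1667)·(1.1667)) / 5 = 38.8333/5 = 7.7667

S is symmetric (S[j,i] = S[i,j]). Assembling:

S = [[8.1667, 1.0333, -3.0333],
 [1.0333, 3.7667, -3.3667],
 [-3.0333, -3.3667, 7.7667]]


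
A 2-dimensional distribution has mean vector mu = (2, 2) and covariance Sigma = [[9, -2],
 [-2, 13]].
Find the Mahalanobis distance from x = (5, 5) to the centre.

Step 1 — centre the observation: (x - mu) = (3, 3).

Step 2 — invert Sigma. det(Sigma) = 9·13 - (-2)² = 113.
  Sigma^{-1} = (1/det) · [[d, -b], [-b, a]] = [[0.115, 0.0177],
 [0.0177, 0.0796]].

Step 3 — form the quadratic (x - mu)^T · Sigma^{-1} · (x - mu):
  Sigma^{-1} · (x - mu) = (0.3982, 0.292).
  (x - mu)^T · [Sigma^{-1} · (x - mu)] = (3)·(0.3982) + (3)·(0.292) = 2.0708.

Step 4 — take square root: d = √(2.0708) ≈ 1.439.

d(x, mu) = √(2.0708) ≈ 1.439


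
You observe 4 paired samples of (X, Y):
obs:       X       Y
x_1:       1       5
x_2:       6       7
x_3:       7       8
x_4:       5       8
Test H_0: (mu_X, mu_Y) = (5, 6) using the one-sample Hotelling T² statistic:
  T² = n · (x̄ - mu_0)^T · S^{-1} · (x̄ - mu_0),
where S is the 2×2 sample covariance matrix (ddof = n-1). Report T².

Step 1 — sample mean vector:
  mean(X) = (1 + 6 + 7 + 5) / 4 = 19/4 = 4.75
  mean(Y) = (5 + 7 + 8 + 8) / 4 = 28/4 = 7
  x̄ = (4.75, 7),  deviation x̄ - mu_0 = (4.75, 7) - (5, 6) = (-0.25, 1).

Step 2 — sample covariance matrix, S[i,j] = (1/(n-1)) · Σ_k (x_{k,i} - mean_i) · (x_{k,j} - mean_j), divisor n-1 = 3:
  S[X,X] = ((-3.75)·(-3.75) + (1.25)·(1.25) + (2.25)·(2.25) + (0.25)·(0.25)) / 3 = 20.75/3 = 6.9167
  S[X,Y] = ((-3.75)·(-2) + (1.25)·(0) + (2.25)·(1) + (0.25)·(1)) / 3 = 10/3 = 3.3333
  S[Y,Y] = ((-2)·(-2) + (0)·(0) + (1)·(1) + (1)·(1)) / 3 = 6/3 = 2
  S = [[6.9167, 3.3333],
 [3.3333, 2]].

Step 3 — invert S. det(S) = 6.9167·2 - (3.3333)² = 2.7222.
  S^{-1} = (1/det) · [[d, -b], [-b, a]] = [[0.7347, -1.2245],
 [-1.2245, 2.5408]].

Step 4 — quadratic form (x̄ - mu_0)^T · S^{-1} · (x̄ - mu_0):
  S^{-1} · (x̄ - mu_0) = (-1.4082, 2.8469),
  (x̄ - mu_0)^T · [...] = (-0.25)·(-1.4082) + (1)·(2.8469) = 3.199.

Step 5 — scale by n: T² = 4 · 3.199 = 12.7959.

T² ≈ 12.7959


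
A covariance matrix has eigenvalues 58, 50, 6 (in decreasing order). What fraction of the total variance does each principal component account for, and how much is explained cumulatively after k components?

Step 1 — total variance = trace(Sigma) = Σ λ_i = 58 + 50 + 6 = 114.

Step 2 — fraction explained by component i = λ_i / Σ λ:
  PC1: 58/114 = 0.5088
  PC2: 50/114 = 0.4386
  PC3: 6/114 = 0.0526

Step 3 — cumulative fraction after k components = (λ_1 + ... + λ_k) / Σ λ:
  k = 1: 58/114 = 0.5088
  k = 2: (58 + 50)/114 = 108/114 = 0.9474
  k = 3: (58 + 50 + 6)/114 = 114/114 = 1

Summary (fraction, with percent):

explained: PC1 0.5088 (50.88%), PC2 0.4386 (43.86%), PC3 0.0526 (5.26%);  cumulative: 0.5088, 0.9474, 1


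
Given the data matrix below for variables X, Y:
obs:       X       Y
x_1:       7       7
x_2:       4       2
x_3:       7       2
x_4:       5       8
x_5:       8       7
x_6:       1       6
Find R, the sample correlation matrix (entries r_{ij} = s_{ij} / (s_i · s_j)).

Step 1 — column means:
  mean(X) = (7 + 4 + 7 + 5 + 8 + 1) / 6 = 32/6 = 5.3333
  mean(Y) = (7 + 2 + 2 + 8 + 7 + 6) / 6 = 32/6 = 5.3333

Step 2 — sample variances and covariances s[i,j] = (1/(n-1)) · Σ_k (x_{k,i} - mean_i) · (x_{k,j} - mean_j), with n-1 = 5:
  s[X,X] = ((1.6667)·(1.6667) + (-1.3333)·(-1.3333) + (1.6667)·(1.6667) + (-0.3333)·(-0.3333) + (2.6667)·(2.6667) + (-4.3333)·(-4.3333)) / 5 = 33.3333/5 = 6.6667
  s[X,Y] = ((1.6667)·(1.6667) + (-1.3333)·(-3.3333) + (1.6667)·(-3.3333) + (-0.3333)·(2.6667) + (2.6667)·(1.6667) + (-4.3333)·(0.6667)) / 5 = 2.3333/5 = 0.4667
  s[Y,Y] = ((1.6667)·(1.6667) + (-3.3333)·(-3.3333) + (-3.3333)·(-3.3333) + (2.6667)·(2.6667) + (1.6667)·(1.6667) + (0.6667)·(0.6667)) / 5 = 35.3333/5 = 7.0667
  Sample standard deviations s_i = √(s[i,i]):
  s(X) = √(6.6667) = 2.582
  s(Y) = √(7.0667) = 2.6583

Step 3 — r_{ij} = s_{ij} / (s_i · s_j):
  r[X,X] = 1 (diagonal).
  r[X,Y] = 0.4667 / (2.582 · 2.6583) = 0.4667 / 6.8638 = 0.068
  r[Y,Y] = 1 (diagonal).

R is symmetric with unit diagonal. Assembling:

R = [[1, 0.068],
 [0.068, 1]]


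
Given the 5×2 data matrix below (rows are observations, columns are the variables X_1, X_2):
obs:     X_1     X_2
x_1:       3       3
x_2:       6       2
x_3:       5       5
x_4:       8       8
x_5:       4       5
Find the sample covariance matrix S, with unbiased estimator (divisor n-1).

Step 1 — column means:
  mean(X_1) = (3 + 6 + 5 + 8 + 4) / 5 = 26/5 = 5.2
  mean(X_2) = (3 + 2 + 5 + 8 + 5) / 5 = 23/5 = 4.6

Step 2 — sample covariance S[i,j] = (1/(n-1)) · Σ_k (x_{k,i} - mean_i) · (x_{k,j} - mean_j), with n-1 = 4.
  S[X_1,X_1] = ((-2.2)·(-2.2) + (0.8)·(0.8) + (-0.2)·(-0.2) + (2.8)·(2.8) + (-1.2)·(-1.2)) / 4 = 14.8/4 = 3.7
  S[X_1,X_2] = ((-2.2)·(-1.6) + (0.8)·(-2.6) + (-0.2)·(0.4) + (2.8)·(3.4) + (-1.2)·(0.4)) / 4 = 10.4/4 = 2.6
  S[X_2,X_2] = ((-1.6)·(-1.6) + (-2.6)·(-2.6) + (0.4)·(0.4) + (3.4)·(3.4) + (0.4)·(0.4)) / 4 = 21.2/4 = 5.3

S is symmetric (S[j,i] = S[i,j]). Assembling:

S = [[3.7, 2.6],
 [2.6, 5.3]]


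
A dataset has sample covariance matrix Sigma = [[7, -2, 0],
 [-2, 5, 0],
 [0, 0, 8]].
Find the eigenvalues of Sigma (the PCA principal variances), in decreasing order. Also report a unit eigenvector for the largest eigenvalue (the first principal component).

Step 1 — characteristic polynomial p(λ) = det(λI - Sigma) = λ³ - tr·λ² + c_1·λ - det, where tr = trace, c_1 = sum of the principal 2×2 minors, det = det(Sigma):
  tr = 7 + 5 + 8 = 20,
  c_1 = (7·5 - (-2)²) + (7·8 - (0)²) + (5·8 - (0)²) = 31 + 56 + 40 = 127,
  det = 7·(5·8 - (0)²) - (-2)·((-2)·8 - (0)·(0)) + (0)·((-2)·(0) - 5·(0)) = 7·(40) - (-2)·(-16) + (0)·(0) = 248.
  So p(λ) = λ³ - 20λ² + 127λ - 248.
Step 2 — look for an integer root (rational root theorem: any rational root is an integer divisor of 248). Testing λ = 8:
  p(8) = 512 - 1280 + 1016 - 248 = 0  ✓
  Dividing out (λ - 8): p(λ) = (λ - 8)(λ² - 12λ + 31).
Step 3 — remaining eigenvalues from the quadratic λ² - 12λ + 31 = 0:
  Δ = 12² - 4·31 = 144 - 124 = 20,  λ = (12 ± √20)/2 = (12 ± 4.4721)/2 ≈ 8.2361 or 3.7639.
  Sorted: λ_1 = 8.2361,  λ_2 = 8,  λ_3 = 3.7639  (check: sum = 20 = tr ✓).

Step 4 — unit eigenvector for λ_1 ≈ 8.2361: v spans the null space of (Sigma - λ_1 I), whose rows are
  r_1 = (-1.2361, -2, 0),  r_2 = (-2, -3.2361, 0),  r_3 = (0, 0, -0.2361).
  v is orthogonal to every row, so take v ∝ r_1 × r_3 = ((-2)·(-0.2361) - (0)·(0), (0)·(0) - (-1.2361)·(-0.2361), (-1.2361)·(0) - (-2)·(0)) ≈ (0.4721, -0.2918, 0).
  Let u = (0.4721, -0.2918, 0).
  ||u|| = √((0.4721)² + (-0.2918)² + (0)²) = √(0.3081) ≈ 0.555,  v_1 = u/||u|| ≈ (0.8507, -0.5257, 0) (||v_1|| = 1).

λ_1 = 8.2361,  λ_2 = 8,  λ_3 = 3.7639;  v_1 ≈ (0.8507, -0.5257, 0)


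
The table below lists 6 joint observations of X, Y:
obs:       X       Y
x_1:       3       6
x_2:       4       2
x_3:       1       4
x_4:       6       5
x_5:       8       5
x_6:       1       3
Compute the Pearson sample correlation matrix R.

Step 1 — column means:
  mean(X) = (3 + 4 + 1 + 6 + 8 + 1) / 6 = 23/6 = 3.8333
  mean(Y) = (6 + 2 + 4 + 5 + 5 + 3) / 6 = 25/6 = 4.1667

Step 2 — sample variances and covariances s[i,j] = (1/(n-1)) · Σ_k (x_{k,i} - mean_i) · (x_{k,j} - mean_j), with n-1 = 5:
  s[X,X] = ((-0.8333)·(-0.8333) + (0.1667)·(0.1667) + (-2.8333)·(-2.8333) + (2.1667)·(2.1667) + (4.1667)·(4.1667) + (-2.8333)·(-2.8333)) / 5 = 38.8333/5 = 7.7667
  s[X,Y] = ((-0.8333)·(1.8333) + (0.1667)·(-2.1667) + (-2.8333)·(-0.1667) + (2.1667)·(0.8333) + (4.1667)·(0.8333) + (-2.8333)·(-1.1667)) / 5 = 7.1667/5 = 1.4333
  s[Y,Y] = ((1.8333)·(1.8333) + (-2.1667)·(-2.1667) + (-0.1667)·(-0.1667) + (0.8333)·(0.8333) + (0.8333)·(0.8333) + (-1.1667)·(-1.1667)) / 5 = 10.8333/5 = 2.1667
  Sample standard deviations s_i = √(s[i,i]):
  s(X) = √(7.7667) = 2.7869
  s(Y) = √(2.1667) = 1.472

Step 3 — r_{ij} = s_{ij} / (s_i · s_j):
  r[X,X] = 1 (diagonal).
  r[X,Y] = 1.4333 / (2.7869 · 1.472) = 1.4333 / 4.1022 = 0.3494
  r[Y,Y] = 1 (diagonal).

R is symmetric with unit diagonal. Assembling:

R = [[1, 0.3494],
 [0.3494, 1]]


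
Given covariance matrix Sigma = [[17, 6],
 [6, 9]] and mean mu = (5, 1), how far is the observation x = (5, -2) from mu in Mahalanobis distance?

Step 1 — centre the observation: (x - mu) = (0, -3).

Step 2 — invert Sigma. det(Sigma) = 17·9 - (6)² = 117.
  Sigma^{-1} = (1/det) · [[d, -b], [-b, a]] = [[0.0769, -0.0513],
 [-0.0513, 0.1453]].

Step 3 — form the quadratic (x - mu)^T · Sigma^{-1} · (x - mu):
  Sigma^{-1} · (x - mu) = (0.1538, -0.4359).
  (x - mu)^T · [Sigma^{-1} · (x - mu)] = (0)·(0.1538) + (-3)·(-0.4359) = 1.3077.

Step 4 — take square root: d = √(1.3077) ≈ 1.1435.

d(x, mu) = √(1.3077) ≈ 1.1435


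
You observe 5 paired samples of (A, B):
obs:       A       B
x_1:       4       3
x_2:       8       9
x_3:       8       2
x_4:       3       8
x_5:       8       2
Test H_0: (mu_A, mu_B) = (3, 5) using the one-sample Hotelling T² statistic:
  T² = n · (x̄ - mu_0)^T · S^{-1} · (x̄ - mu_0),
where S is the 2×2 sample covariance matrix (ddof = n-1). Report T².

Step 1 — sample mean vector:
  mean(A) = (4 + 8 + 8 + 3 + 8) / 5 = 31/5 = 6.2
  mean(B) = (3 + 9 + 2 + 8 + 2) / 5 = 24/5 = 4.8
  x̄ = (6.2, 4.8),  deviation x̄ - mu_0 = (6.2, 4.8) - (3, 5) = (3.2, -0.2).

Step 2 — sample covariance matrix, S[i,j] = (1/(n-1)) · Σ_k (x_{k,i} - mean_i) · (x_{k,j} - mean_j), divisor n-1 = 4:
  S[A,A] = ((-2.2)·(-2.2) + (1.8)·(1.8) + (1.8)·(1.8) + (-3.2)·(-3.2) + (1.8)·(1.8)) / 4 = 24.8/4 = 6.2
  S[A,B] = ((-2.2)·(-1.8) + (1.8)·(4.2) + (1.8)·(-2.8) + (-3.2)·(3.2) + (1.8)·(-2.8)) / 4 = -8.8/4 = -2.2
  S[B,B] = ((-1.8)·(-1.8) + (4.2)·(4.2) + (-2.8)·(-2.8) + (3.2)·(3.2) + (-2.8)·(-2.8)) / 4 = 46.8/4 = 11.7
  S = [[6.2, -2.2],
 [-2.2, 11.7]].

Step 3 — invert S. det(S) = 6.2·11.7 - (-2.2)² = 67.7.
  S^{-1} = (1/det) · [[d, -b], [-b, a]] = [[0.1728, 0.0325],
 [0.0325, 0.0916]].

Step 4 — quadratic form (x̄ - mu_0)^T · S^{-1} · (x̄ - mu_0):
  S^{-1} · (x̄ - mu_0) = (0.5465, 0.0857),
  (x̄ - mu_0)^T · [...] = (3.2)·(0.5465) + (-0.2)·(0.0857) = 1.7318.

Step 5 — scale by n: T² = 5 · 1.7318 = 8.6588.

T² ≈ 8.6588


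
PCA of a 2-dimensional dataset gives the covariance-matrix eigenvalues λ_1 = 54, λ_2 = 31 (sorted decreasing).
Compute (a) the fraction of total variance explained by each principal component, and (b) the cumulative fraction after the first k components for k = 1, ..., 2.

Step 1 — total variance = trace(Sigma) = Σ λ_i = 54 + 31 = 85.

Step 2 — fraction explained by component i = λ_i / Σ λ:
  PC1: 54/85 = 0.6353
  PC2: 31/85 = 0.3647

Step 3 — cumulative fraction after k components = (λ_1 + ... + λ_k) / Σ λ:
  k = 1: 54/85 = 0.6353
  k = 2: (54 + 31)/85 = 85/85 = 1

Summary (fraction, with percent):

explained: PC1 0.6353 (63.53%), PC2 0.3647 (36.47%);  cumulative: 0.6353, 1


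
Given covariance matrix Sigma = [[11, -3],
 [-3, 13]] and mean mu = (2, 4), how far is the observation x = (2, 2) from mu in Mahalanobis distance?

Step 1 — centre the observation: (x - mu) = (0, -2).

Step 2 — invert Sigma. det(Sigma) = 11·13 - (-3)² = 134.
  Sigma^{-1} = (1/det) · [[d, -b], [-b, a]] = [[0.097, 0.0224],
 [0.0224, 0.0821]].

Step 3 — form the quadratic (x - mu)^T · Sigma^{-1} · (x - mu):
  Sigma^{-1} · (x - mu) = (-0.0448, -0.1642).
  (x - mu)^T · [Sigma^{-1} · (x - mu)] = (0)·(-0.0448) + (-2)·(-0.1642) = 0.3284.

Step 4 — take square root: d = √(0.3284) ≈ 0.573.

d(x, mu) = √(0.3284) ≈ 0.573
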